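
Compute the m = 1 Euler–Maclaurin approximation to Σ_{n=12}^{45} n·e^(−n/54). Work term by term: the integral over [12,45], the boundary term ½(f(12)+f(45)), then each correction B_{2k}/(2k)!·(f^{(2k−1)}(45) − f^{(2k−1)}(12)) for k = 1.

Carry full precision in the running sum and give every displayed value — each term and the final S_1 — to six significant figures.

S_1 ≈ 545.003

∫_12^45 x·e^(−x/54) dx evaluates to 530.466.
Endpoint term: (f(12) + f(45))/2 = (9.60885 + 19.5569)/2 = 14.5829.
So far: 545.049.
Correction k=1: B_{2}/2! · (f^{(1)}(45) − f^{(1)}(12)) = 1/12 · (0.0724330 − 0.622796) = -0.0458636.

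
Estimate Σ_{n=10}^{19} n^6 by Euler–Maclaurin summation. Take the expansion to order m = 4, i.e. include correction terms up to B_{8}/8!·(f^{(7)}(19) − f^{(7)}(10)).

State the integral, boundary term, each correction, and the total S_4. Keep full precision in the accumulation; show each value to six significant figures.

S_4 ≈ 1.51477e+08

The integral term ∫_10^19 x^6 dx = 1.26267e+08.
Endpoint term: (f(10) + f(19))/2 = (1.00000e+06 + 4.70459e+07)/2 = 2.40229e+07.
Integral + boundary = 1.50290e+08.
Order-1 term: 1/12 · (1.48566e+07 − 600000) = 1.18805e+06.
Running total after k=1: 1.51478e+08.
Order-2 term: −1/720 · (823080 − 120000) = -976.500.
Running total after k=2: 1.51477e+08.
Order-3 term: 1/30240 · (13680.0 − 7200.00) = 0.214286.
Running total after k=3: 1.51477e+08.
Order-4 term: −1/1209600 · (0.00000 − 0.00000) = 0.00000.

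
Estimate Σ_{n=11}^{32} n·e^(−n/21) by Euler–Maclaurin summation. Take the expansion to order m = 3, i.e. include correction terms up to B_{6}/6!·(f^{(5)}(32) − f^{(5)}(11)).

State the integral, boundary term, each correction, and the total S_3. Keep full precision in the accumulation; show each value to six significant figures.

Integral: ∫_11^32 x·e^(−x/21) dx = 155.498.
Boundary: ½(f(11) + f(32)) = ½(6.51486 + 6.97217) = 6.74351.
Running total after boundary: 162.241.
Order-1 term: 1/12 · (-0.114128 − 0.282029) = -0.0330130.
Partial sum through k=1: 162.208.
Order-2 term: −1/720 · (0.000729326 − 0.00332551) = 3.60581e-06.
Partial sum through k=2: 162.208.
Order-3 term: 1/30240 · (3.89443e-06 − 1.36315e-05) = -3.21993e-10.

S_3 ≈ 162.208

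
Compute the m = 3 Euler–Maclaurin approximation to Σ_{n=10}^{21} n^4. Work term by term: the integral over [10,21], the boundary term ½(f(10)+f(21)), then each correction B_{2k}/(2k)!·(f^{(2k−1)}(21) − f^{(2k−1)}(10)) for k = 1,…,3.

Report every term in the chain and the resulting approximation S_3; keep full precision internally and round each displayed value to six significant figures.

Integral: ∫_10^21 x^4 dx = 796820.
Boundary: ½(f(10) + f(21)) = ½(10000.0 + 194481) = 102240.
Running total after boundary: 899061.
Correction k=1: B_{2}/2! · (f^{(1)}(21) − f^{(1)}(10)) = 1/12 · (37044.0 − 4000.00) = 2753.67.
After k=1: 901814.
Correction k=2: B_{4}/4! · (f^{(3)}(21) − f^{(3)}(10)) = −1/720 · (504.000 − 240.000) = -0.366667.
After k=2: 901814.
Correction k=3: B_{6}/6! · (f^{(5)}(21) − f^{(5)}(10)) = 1/30240 · (0.00000 − 0.00000) = 0.00000.

S_3 ≈ 901814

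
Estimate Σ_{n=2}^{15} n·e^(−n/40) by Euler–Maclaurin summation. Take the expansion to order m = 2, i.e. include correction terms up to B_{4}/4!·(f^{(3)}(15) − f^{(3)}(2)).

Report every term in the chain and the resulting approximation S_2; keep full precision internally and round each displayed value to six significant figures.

S_2 ≈ 92.0954

∫_2^15 x·e^(−x/40) dx evaluates to 86.0290.
Endpoint term: (f(2) + f(15))/2 = (1.90246 + 10.3093)/2 = 6.10590.
Integral + boundary = 92.1349.
k=1: B_{2}/(2)! × [f^{(1)}(15) − f^{(1)}(2)] = 1/12 × (0.429556 − 0.903668) = -0.0395093.
Running total after k=1: 92.0954.
k=2: B_{4}/(4)! × [f^{(3)}(15) − f^{(3)}(2)] = −1/720 × (0.00112758 − 0.00175383) = 8.69785e-07.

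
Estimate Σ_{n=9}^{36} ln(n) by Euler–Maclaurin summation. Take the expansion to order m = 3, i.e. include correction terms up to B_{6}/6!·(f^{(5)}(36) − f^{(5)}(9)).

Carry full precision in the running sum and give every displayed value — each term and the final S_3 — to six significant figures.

S_3 ≈ 85.1151

Integral: ∫_9^36 ln(x) dx = 82.2317.
Endpoint term: (f(9) + f(36))/2 = (2.19722 + 3.58352)/2 = 2.89037.
So far: 85.1220.
Order-1 term: 1/12 · (0.0277778 − 0.111111) = -0.00694444.
After k=1: 85.1151.
Order-2 term: −1/720 · (4.28669e-05 − 0.00274348) = 3.75086e-06.
After k=2: 85.1151.
Order-3 term: 1/30240 · (3.96916e-07 − 0.000406442) = -1.34274e-08.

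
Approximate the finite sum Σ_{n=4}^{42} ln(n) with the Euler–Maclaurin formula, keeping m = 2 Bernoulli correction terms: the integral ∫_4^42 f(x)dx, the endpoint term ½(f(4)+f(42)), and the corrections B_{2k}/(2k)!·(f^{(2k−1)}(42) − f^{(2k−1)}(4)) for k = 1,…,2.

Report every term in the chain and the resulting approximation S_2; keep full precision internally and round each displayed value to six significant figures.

S_2 ≈ 115.980

Integral: ∫_4^42 ln(x) dx = 113.437.
½[f(4) + f(42)] = ½[1.38629 + 3.73767] = 2.56198.
Running total after boundary: 115.999.
Order-1 term: 1/12 · (0.0238095 − 0.250000) = -0.0188492.
After k=1: 115.980.
Order-2 term: −1/720 · (2.69949e-05 − 0.0312500) = 4.33653e-05.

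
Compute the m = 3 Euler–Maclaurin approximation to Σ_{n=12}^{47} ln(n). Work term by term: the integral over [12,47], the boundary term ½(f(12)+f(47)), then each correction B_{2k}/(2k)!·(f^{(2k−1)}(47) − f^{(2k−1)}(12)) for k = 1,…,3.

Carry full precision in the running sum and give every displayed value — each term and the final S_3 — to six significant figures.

S_3 ≈ 119.300

The integral term ∫_12^47 ln(x) dx = 116.138.
½[f(12) + f(47)] = ½[2.48491 + 3.85015] = 3.16753.
Running total after boundary: 119.306.
Correction k=1: B_{2}/2! · (f^{(1)}(47) − f^{(1)}(12)) = 1/12 · (0.0212766 − 0.0833333) = -0.00517139.
Partial sum through k=1: 119.300.
Correction k=2: B_{4}/4! · (f^{(3)}(47) − f^{(3)}(12)) = −1/720 · (1.92636e-05 − 0.00115741) = 1.58076e-06.
Partial sum through k=2: 119.300.
Correction k=3: B_{6}/6! · (f^{(5)}(47) − f^{(5)}(12)) = 1/30240 · (1.04646e-07 − 9.64506e-05) = -3.18604e-09.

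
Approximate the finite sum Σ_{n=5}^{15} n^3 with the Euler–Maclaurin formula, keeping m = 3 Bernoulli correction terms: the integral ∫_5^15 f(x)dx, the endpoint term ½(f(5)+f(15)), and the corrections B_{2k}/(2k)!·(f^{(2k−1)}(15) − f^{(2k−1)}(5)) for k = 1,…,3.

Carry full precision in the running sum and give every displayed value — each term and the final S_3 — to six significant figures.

S_3 ≈ 14300.0

∫_5^15 x^3 dx evaluates to 12500.0.
½[f(5) + f(15)] = ½[125.000 + 3375.00] = 1750.00.
Integral + boundary = 14250.0.
Order-1 term: 1/12 · (675.000 − 75.0000) = 50.0000.
After k=1: 14300.0.
Order-2 term: −1/720 · (6.00000 − 6.00000) = 0.00000.
After k=2: 14300.0.
Order-3 term: 1/30240 · (0.00000 − 0.00000) = 0.00000.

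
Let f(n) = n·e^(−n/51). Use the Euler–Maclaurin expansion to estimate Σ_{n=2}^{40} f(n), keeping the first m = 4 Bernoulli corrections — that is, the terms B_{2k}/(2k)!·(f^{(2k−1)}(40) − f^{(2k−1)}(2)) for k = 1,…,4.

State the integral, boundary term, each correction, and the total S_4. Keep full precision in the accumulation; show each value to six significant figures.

∫_2^40 x·e^(−x/51) dx evaluates to 480.747.
½[f(2) + f(40)] = ½[1.92309 + 18.2573] = 10.0902.
Running total after boundary: 490.837.
Correction k=1: B_{2}/2! · (f^{(1)}(40) − f^{(1)}(2)) = 1/12 · (0.0984463 − 0.923836) = -0.0687825.
After k=1: 490.768.
Correction k=2: B_{4}/4! · (f^{(3)}(40) − f^{(3)}(2)) = −1/720 · (0.000388817 − 0.00109455) = 9.80184e-07.
After k=2: 490.768.
Correction k=3: B_{6}/6! · (f^{(5)}(40) − f^{(5)}(2)) = 1/30240 · (2.84423e-07 − 7.05080e-07) = -1.39106e-11.
After k=3: 490.768.
Correction k=4: B_{8}/8! · (f^{(7)}(40) − f^{(7)}(2)) = −1/1209600 · (1.61230e-10 − 3.80370e-10) = 1.81167e-16.

S_4 ≈ 490.768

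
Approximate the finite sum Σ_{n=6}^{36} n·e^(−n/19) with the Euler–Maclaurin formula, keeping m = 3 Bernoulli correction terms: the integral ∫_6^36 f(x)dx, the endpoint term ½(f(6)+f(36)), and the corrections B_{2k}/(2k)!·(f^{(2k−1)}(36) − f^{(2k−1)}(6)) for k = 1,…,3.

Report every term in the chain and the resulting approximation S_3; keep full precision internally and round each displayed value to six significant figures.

∫_6^36 x·e^(−x/19) dx evaluates to 189.252.
Boundary: ½(f(6) + f(36)) = ½(4.37528 + 5.41288) = 4.89408.
Integral + boundary = 194.146.
Order-1 term: 1/12 · (-0.134531 − 0.498935) = -0.0527888.
After k=1: 194.093.
Order-2 term: −1/720 · (0.000460346 − 0.00542205) = 6.89126e-06.
After k=2: 194.093.
Order-3 term: 1/30240 · (3.58270e-06 − 2.62106e-05) = -7.48276e-10.

S_3 ≈ 194.093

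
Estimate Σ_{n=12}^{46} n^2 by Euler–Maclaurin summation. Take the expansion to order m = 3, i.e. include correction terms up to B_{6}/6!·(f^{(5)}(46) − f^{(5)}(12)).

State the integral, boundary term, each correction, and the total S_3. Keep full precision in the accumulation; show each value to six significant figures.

S_3 ≈ 33005.0

Integral: ∫_12^46 x^2 dx = 31869.3.
½[f(12) + f(46)] = ½[144.000 + 2116.00] = 1130.00.
Running total after boundary: 32999.3.
Order-1 term: 1/12 · (92.0000 − 24.0000) = 5.66667.
Running total after k=1: 33005.0.
Order-2 term: −1/720 · (0.00000 − 0.00000) = 0.00000.
Running total after k=2: 33005.0.
Order-3 term: 1/30240 · (0.00000 − 0.00000) = 0.00000.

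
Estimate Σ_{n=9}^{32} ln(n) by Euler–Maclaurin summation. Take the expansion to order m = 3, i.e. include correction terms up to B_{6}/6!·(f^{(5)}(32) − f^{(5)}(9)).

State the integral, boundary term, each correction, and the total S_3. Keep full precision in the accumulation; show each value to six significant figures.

Integral: ∫_9^32 ln(x) dx = 68.1285.
Boundary: ½(f(9) + f(32)) = ½(2.19722 + 3.46574) = 2.83148.
Integral + boundary = 70.9600.
k=1: B_{2}/(2)! × [f^{(1)}(32) − f^{(1)}(9)] = 1/12 × (0.0312500 − 0.111111) = -0.00665509.
Running total after k=1: 70.9534.
k=2: B_{4}/(4)! × [f^{(3)}(32) − f^{(3)}(9)] = −1/720 × (6.10352e-05 − 0.00274348) = 3.72562e-06.
Running total after k=2: 70.9534.
k=3: B_{6}/(6)! × [f^{(5)}(32) − f^{(5)}(9)] = 1/30240 × (7.15256e-07 − 0.000406442) = -1.34169e-08.

S_3 ≈ 70.9534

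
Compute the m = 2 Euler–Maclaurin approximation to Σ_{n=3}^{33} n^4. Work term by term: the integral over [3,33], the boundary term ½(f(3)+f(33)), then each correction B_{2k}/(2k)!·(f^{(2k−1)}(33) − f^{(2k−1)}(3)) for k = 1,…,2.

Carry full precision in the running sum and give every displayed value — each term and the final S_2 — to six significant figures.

S_2 ≈ 8.43200e+06

∫_3^33 x^4 dx evaluates to 7.82703e+06.
Boundary: ½(f(3) + f(33)) = ½(81.0000 + 1.18592e+06) = 593001.
So far: 8.42003e+06.
Correction k=1: B_{2}/2! · (f^{(1)}(33) − f^{(1)}(3)) = 1/12 · (143748 − 108.000) = 11970.0.
Partial sum through k=1: 8.43200e+06.
Correction k=2: B_{4}/4! · (f^{(3)}(33) − f^{(3)}(3)) = −1/720 · (792.000 − 72.0000) = -1.00000.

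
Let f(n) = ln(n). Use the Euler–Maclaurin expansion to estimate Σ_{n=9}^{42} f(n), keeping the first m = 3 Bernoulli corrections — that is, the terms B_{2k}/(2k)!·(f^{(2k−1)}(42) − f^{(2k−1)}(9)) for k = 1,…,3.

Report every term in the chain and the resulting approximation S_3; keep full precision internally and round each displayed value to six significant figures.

S_3 ≈ 107.167

The integral term ∫_9^42 ln(x) dx = 104.207.
½[f(9) + f(42)] = ½[2.19722 + 3.73767] = 2.96745.
So far: 107.175.
k=1: B_{2}/(2)! × [f^{(1)}(42) − f^{(1)}(9)] = 1/12 × (0.0238095 − 0.111111) = -0.00727513.
After k=1: 107.167.
k=2: B_{4}/(4)! × [f^{(3)}(42) − f^{(3)}(9)] = −1/720 × (2.69949e-05 − 0.00274348) = 3.77290e-06.
After k=2: 107.167.
k=3: B_{6}/(6)! × [f^{(5)}(42) − f^{(5)}(9)] = 1/30240 × (1.83639e-07 − 0.000406442) = -1.34345e-08.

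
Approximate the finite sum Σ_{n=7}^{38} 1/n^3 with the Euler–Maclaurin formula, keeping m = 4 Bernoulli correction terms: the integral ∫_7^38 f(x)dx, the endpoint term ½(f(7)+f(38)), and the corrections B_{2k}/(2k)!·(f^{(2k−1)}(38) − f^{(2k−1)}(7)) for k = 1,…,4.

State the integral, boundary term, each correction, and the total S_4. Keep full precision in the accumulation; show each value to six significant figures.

∫_7^38 1/x^3 dx evaluates to 0.00985782.
Endpoint term: (f(7) + f(38))/2 = (0.00291545 + 1.82242e-05)/2 = 0.00146684.
Integral + boundary = 0.0113247.
Correction k=1: B_{2}/2! · (f^{(1)}(38) − f^{(1)}(7)) = 1/12 · (-1.43876e-06 − (-0.00124948)) = 0.000104003.
Partial sum through k=1: 0.0114287.
Correction k=2: B_{4}/4! · (f^{(3)}(38) − f^{(3)}(7)) = −1/720 · (-1.99274e-08 − (-0.000509992)) = -7.08294e-07.
Partial sum through k=2: 0.0114280.
Correction k=3: B_{6}/6! · (f^{(5)}(38) − f^{(5)}(7)) = 1/30240 · (-5.79605e-10 − (-0.000437136)) = 1.44555e-08.
Partial sum through k=3: 0.0114280.
Correction k=4: B_{8}/8! · (f^{(7)}(38) − f^{(7)}(7)) = −1/1209600 · (-2.88999e-11 − (-0.000642322)) = -5.31020e-10.

S_4 ≈ 0.0114280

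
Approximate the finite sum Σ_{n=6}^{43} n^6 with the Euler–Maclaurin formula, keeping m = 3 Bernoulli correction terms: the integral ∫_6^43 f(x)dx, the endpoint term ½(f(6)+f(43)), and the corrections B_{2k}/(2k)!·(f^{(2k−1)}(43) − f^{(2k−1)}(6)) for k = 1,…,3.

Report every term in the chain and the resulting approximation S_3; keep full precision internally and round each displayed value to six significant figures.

S_3 ≈ 4.20654e+10

The integral term ∫_6^43 x^6 dx = 3.88312e+10.
½[f(6) + f(43)] = ½[46656.0 + 6.32136e+09] = 3.16070e+09.
Integral + boundary = 4.19919e+10.
k=1: B_{2}/(2)! × [f^{(1)}(43) − f^{(1)}(6)] = 1/12 × (8.82051e+08 − 46656.0) = 7.35003e+07.
Partial sum through k=1: 4.20654e+10.
k=2: B_{4}/(4)! × [f^{(3)}(43) − f^{(3)}(6)] = −1/720 × (9.54084e+06 − 25920.0) = -13215.2.
Partial sum through k=2: 4.20654e+10.
k=3: B_{6}/(6)! × [f^{(5)}(43) − f^{(5)}(6)] = 1/30240 × (30960.0 − 4320.00) = 0.880952.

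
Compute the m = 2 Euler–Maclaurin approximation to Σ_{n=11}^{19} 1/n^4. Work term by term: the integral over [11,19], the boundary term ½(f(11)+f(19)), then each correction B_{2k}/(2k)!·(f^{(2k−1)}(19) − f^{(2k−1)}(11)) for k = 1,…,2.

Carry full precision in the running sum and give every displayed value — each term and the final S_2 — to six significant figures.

S_2 ≈ 0.000241754

∫_11^19 1/x^4 dx evaluates to 0.000201840.
½[f(11) + f(19)] = ½[6.83013e-05 + 7.67336e-06] = 3.79874e-05.
Integral + boundary = 0.000239828.
Order-1 term: 1/12 · (-1.61544e-06 − (-2.48369e-05)) = 1.93512e-06.
After k=1: 0.000241763.
Order-2 term: −1/720 · (-1.34247e-07 − (-6.15790e-06)) = -8.36618e-09.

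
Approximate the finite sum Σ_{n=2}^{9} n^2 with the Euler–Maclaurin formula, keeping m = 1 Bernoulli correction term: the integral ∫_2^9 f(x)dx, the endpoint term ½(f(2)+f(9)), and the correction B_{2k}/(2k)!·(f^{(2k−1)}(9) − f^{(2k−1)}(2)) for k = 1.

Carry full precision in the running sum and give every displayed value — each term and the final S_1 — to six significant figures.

S_1 ≈ 284.000

Integral: ∫_2^9 x^2 dx = 240.333.
½[f(2) + f(9)] = ½[4.00000 + 81.0000] = 42.5000.
Integral + boundary = 282.833.
Order-1 term: 1/12 · (18.0000 − 4.00000) = 1.16667.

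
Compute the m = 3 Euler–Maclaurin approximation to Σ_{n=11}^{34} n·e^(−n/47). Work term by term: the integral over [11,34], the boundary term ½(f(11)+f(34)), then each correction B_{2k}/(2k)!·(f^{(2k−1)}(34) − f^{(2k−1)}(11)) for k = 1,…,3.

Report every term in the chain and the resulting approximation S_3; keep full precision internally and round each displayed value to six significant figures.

S_3 ≈ 322.952

The integral term ∫_11^34 x·e^(−x/47) dx = 310.392.
Endpoint term: (f(11) + f(34))/2 = (8.70461 + 16.4933)/2 = 12.5990.
Integral + boundary = 322.991.
Order-1 term: 1/12 · (0.134176 − 0.606124) = -0.0393290.
After k=1: 322.952.
Order-2 term: −1/720 · (0.000499942 − 0.000990847) = 6.81812e-07.
After k=2: 322.952.
Order-3 term: 1/30240 · (4.25144e-07 − 7.72886e-07) = -1.14994e-11.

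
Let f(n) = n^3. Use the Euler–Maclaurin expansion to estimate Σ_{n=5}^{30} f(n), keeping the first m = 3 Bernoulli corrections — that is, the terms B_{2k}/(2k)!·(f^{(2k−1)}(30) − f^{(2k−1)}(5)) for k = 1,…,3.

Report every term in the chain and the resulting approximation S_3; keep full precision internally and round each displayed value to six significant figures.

The integral term ∫_5^30 x^3 dx = 202344.
Endpoint term: (f(5) + f(30))/2 = (125.000 + 27000.0)/2 = 13562.5.
Running total after boundary: 215906.
k=1: B_{2}/(2)! × [f^{(1)}(30) − f^{(1)}(5)] = 1/12 × (2700.00 − 75.0000) = 218.750.
Partial sum through k=1: 216125.
k=2: B_{4}/(4)! × [f^{(3)}(30) − f^{(3)}(5)] = −1/720 × (6.00000 − 6.00000) = 0.00000.
Partial sum through k=2: 216125.
k=3: B_{6}/(6)! × [f^{(5)}(30) − f^{(5)}(5)] = 1/30240 × (0.00000 − 0.00000) = 0.00000.

S_3 ≈ 216125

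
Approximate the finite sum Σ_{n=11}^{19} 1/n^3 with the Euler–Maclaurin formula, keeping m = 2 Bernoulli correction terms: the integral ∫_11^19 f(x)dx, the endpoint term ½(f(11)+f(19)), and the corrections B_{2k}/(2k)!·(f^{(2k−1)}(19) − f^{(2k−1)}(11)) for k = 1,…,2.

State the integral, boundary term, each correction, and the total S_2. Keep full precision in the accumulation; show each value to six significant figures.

∫_11^19 1/x^3 dx evaluates to 0.00274719.
Boundary: ½(f(11) + f(19)) = ½(0.000751315 + 0.000145794) = 0.000448554.
Integral + boundary = 0.00319574.
Order-1 term: 1/12 · (-2.30201e-05 − (-0.000204904)) = 1.51570e-05.
Running total after k=1: 0.00321090.
Order-2 term: −1/720 · (-1.27535e-06 − (-3.38684e-05)) = -4.52682e-08.

S_2 ≈ 0.00321086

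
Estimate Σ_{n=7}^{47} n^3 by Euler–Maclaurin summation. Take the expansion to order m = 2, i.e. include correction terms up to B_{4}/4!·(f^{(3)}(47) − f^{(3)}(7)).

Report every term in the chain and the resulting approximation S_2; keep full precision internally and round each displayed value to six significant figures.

Integral: ∫_7^47 x^3 dx = 1.21932e+06.
Endpoint term: (f(7) + f(47))/2 = (343.000 + 103823)/2 = 52083.0.
Integral + boundary = 1.27140e+06.
Correction k=1: B_{2}/2! · (f^{(1)}(47) − f^{(1)}(7)) = 1/12 · (6627.00 − 147.000) = 540.000.
Partial sum through k=1: 1.27194e+06.
Correction k=2: B_{4}/4! · (f^{(3)}(47) − f^{(3)}(7)) = −1/720 · (6.00000 − 6.00000) = 0.00000.

S_2 ≈ 1.27194e+06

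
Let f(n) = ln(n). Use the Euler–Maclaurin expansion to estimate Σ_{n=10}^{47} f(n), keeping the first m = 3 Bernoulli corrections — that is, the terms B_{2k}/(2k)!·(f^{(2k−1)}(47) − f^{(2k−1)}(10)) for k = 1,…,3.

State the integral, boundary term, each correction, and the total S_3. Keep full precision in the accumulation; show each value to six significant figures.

S_3 ≈ 124.001

The integral term ∫_10^47 ln(x) dx = 120.931.
Boundary: ½(f(10) + f(47)) = ½(2.30259 + 3.85015) = 3.07637.
So far: 124.007.
Order-1 term: 1/12 · (0.0212766 − 0.100000) = -0.00656028.
After k=1: 124.001.
Order-2 term: −1/720 · (1.92636e-05 − 0.00200000) = 2.75102e-06.
After k=2: 124.001.
Order-3 term: 1/30240 · (1.04646e-07 − 0.000240000) = -7.93305e-09.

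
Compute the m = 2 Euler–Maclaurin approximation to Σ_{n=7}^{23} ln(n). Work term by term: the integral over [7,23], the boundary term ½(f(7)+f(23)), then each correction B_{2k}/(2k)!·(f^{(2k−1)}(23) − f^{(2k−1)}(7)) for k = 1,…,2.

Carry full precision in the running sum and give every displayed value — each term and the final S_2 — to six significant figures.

S_2 ≈ 45.0274

The integral term ∫_7^23 ln(x) dx = 42.4950.
Boundary: ½(f(7) + f(23)) = ½(1.94591 + 3.13549) = 2.54070.
Integral + boundary = 45.0357.
Order-1 term: 1/12 · (0.0434783 − 0.142857) = -0.00828157.
Running total after k=1: 45.0274.
Order-2 term: −1/720 · (0.000164379 − 0.00583090) = 7.87017e-06.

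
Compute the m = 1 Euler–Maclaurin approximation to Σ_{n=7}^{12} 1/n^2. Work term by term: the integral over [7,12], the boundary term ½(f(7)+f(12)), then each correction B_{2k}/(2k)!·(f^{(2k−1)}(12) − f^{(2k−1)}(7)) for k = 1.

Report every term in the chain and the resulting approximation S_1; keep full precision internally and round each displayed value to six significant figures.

∫_7^12 1/x^2 dx evaluates to 0.0595238.
Endpoint term: (f(7) + f(12))/2 = (0.0204082 + 0.00694444)/2 = 0.0136763.
Integral + boundary = 0.0732001.
Order-1 term: 1/12 · (-0.00115741 − (-0.00583090)) = 0.000389458.

S_1 ≈ 0.0735896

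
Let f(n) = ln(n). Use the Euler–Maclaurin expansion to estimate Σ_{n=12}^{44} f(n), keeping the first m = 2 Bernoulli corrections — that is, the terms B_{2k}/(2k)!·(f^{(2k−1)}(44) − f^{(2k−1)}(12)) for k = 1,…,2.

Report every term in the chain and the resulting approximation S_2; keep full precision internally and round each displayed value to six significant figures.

S_2 ≈ 107.815

∫_12^44 ln(x) dx evaluates to 104.685.
½[f(12) + f(44)] = ½[2.48491 + 3.78419] = 3.13455.
So far: 107.820.
Correction k=1: B_{2}/2! · (f^{(1)}(44) − f^{(1)}(12)) = 1/12 · (0.0227273 − 0.0833333) = -0.00505051.
After k=1: 107.815.
Correction k=2: B_{4}/4! · (f^{(3)}(44) − f^{(3)}(12)) = −1/720 · (2.34786e-05 − 0.00115741) = 1.57490e-06.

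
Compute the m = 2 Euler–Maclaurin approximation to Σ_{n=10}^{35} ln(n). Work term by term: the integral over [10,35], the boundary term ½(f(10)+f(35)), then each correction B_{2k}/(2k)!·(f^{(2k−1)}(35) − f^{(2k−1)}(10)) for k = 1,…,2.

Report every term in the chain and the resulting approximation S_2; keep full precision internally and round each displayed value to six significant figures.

S_2 ≈ 79.3343

The integral term ∫_10^35 ln(x) dx = 76.4113.
Endpoint term: (f(10) + f(35))/2 = (2.30259 + 3.55535)/2 = 2.92897.
So far: 79.3403.
Correction k=1: B_{2}/2! · (f^{(1)}(35) − f^{(1)}(10)) = 1/12 · (0.0285714 − 0.100000) = -0.00595238.
After k=1: 79.3343.
Correction k=2: B_{4}/4! · (f^{(3)}(35) − f^{(3)}(10)) = −1/720 · (4.66472e-05 − 0.00200000) = 2.71299e-06.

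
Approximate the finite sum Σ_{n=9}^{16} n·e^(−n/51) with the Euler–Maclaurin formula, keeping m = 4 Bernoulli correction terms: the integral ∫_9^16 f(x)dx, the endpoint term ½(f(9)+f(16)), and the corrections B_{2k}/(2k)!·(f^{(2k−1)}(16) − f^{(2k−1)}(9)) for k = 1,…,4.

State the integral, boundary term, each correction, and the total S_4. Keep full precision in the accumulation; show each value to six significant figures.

S_4 ≈ 77.6969

The integral term ∫_9^16 x·e^(−x/51) dx = 68.0949.
Boundary: ½(f(9) + f(16)) = ½(7.54401 + 11.6915) = 9.61776.
Running total after boundary: 77.7126.
Correction k=1: B_{2}/2! · (f^{(1)}(16) − f^{(1)}(9)) = 1/12 · (0.501474 − 0.690302) = -0.0157356.
After k=1: 77.6969.
Correction k=2: B_{4}/4! · (f^{(3)}(16) − f^{(3)}(9)) = −1/720 · (0.000754676 − 0.000909938) = 2.15641e-07.
After k=2: 77.6969.
Correction k=3: B_{6}/6! · (f^{(5)}(16) − f^{(5)}(9)) = 1/30240 · (5.06172e-07 − 5.97646e-07) = -3.02495e-12.
After k=3: 77.6969.
Correction k=4: B_{8}/8! · (f^{(7)}(16) − f^{(7)}(9)) = −1/1209600 · (2.77660e-10 − 3.25048e-10) = 3.91765e-17.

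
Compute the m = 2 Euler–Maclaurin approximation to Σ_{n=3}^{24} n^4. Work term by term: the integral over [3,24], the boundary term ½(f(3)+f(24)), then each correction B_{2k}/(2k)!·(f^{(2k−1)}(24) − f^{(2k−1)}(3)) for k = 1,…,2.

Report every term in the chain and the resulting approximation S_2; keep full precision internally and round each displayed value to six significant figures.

S_2 ≈ 1.76300e+06

∫_3^24 x^4 dx evaluates to 1.59248e+06.
Endpoint term: (f(3) + f(24))/2 = (81.0000 + 331776)/2 = 165928.
Integral + boundary = 1.75840e+06.
k=1: B_{2}/(2)! × [f^{(1)}(24) − f^{(1)}(3)] = 1/12 × (55296.0 − 108.000) = 4599.00.
Partial sum through k=1: 1.76300e+06.
k=2: B_{4}/(4)! × [f^{(3)}(24) − f^{(3)}(3)] = −1/720 × (576.000 − 72.0000) = -0.700000.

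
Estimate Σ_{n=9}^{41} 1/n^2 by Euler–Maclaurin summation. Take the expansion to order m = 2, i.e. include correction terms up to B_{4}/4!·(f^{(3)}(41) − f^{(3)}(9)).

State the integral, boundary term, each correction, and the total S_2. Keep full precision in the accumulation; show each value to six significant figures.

Integral: ∫_9^41 1/x^2 dx = 0.0867209.
Endpoint term: (f(9) + f(41))/2 = (0.0123457 + 0.000594884)/2 = 0.00647028.
Integral + boundary = 0.0931911.
Order-1 term: 1/12 · (-2.90187e-05 − (-0.00274348)) = 0.000226205.
Partial sum through k=1: 0.0934174.
Order-2 term: −1/720 · (-2.07153e-07 − (-0.000406442)) = -5.64215e-07.

S_2 ≈ 0.0934168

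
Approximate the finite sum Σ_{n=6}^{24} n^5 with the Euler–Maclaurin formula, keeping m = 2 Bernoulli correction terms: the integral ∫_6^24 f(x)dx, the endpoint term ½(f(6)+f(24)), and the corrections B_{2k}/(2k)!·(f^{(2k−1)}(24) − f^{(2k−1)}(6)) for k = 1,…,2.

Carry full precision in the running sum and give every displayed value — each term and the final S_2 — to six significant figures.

Integral: ∫_6^24 x^5 dx = 3.18427e+07.
Endpoint term: (f(6) + f(24))/2 = (7776.00 + 7.96262e+06)/2 = 3.98520e+06.
So far: 3.58279e+07.
Order-1 term: 1/12 · (1.65888e+06 − 6480.00) = 137700.
Partial sum through k=1: 3.59656e+07.
Order-2 term: −1/720 · (34560.0 − 2160.00) = -45.0000.

S_2 ≈ 3.59656e+07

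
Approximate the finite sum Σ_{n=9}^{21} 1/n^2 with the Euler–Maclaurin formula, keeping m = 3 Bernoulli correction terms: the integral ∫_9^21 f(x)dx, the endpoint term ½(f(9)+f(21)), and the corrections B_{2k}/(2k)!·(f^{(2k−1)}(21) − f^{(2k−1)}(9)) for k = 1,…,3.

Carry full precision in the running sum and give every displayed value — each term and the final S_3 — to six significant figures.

The integral term ∫_9^21 1/x^2 dx = 0.0634921.
Boundary: ½(f(9) + f(21)) = ½(0.0123457 + 0.00226757) = 0.00730663.
Integral + boundary = 0.0707987.
k=1: B_{2}/(2)! × [f^{(1)}(21) − f^{(1)}(9)] = 1/12 × (-0.000215959 − (-0.00274348)) = 0.000210627.
Partial sum through k=1: 0.0710093.
k=2: B_{4}/(4)! × [f^{(3)}(21) − f^{(3)}(9)] = −1/720 × (-5.87645e-06 − (-0.000406442)) = -5.56341e-07.
Partial sum through k=2: 0.0710088.
k=3: B_{6}/(6)! × [f^{(5)}(21) − f^{(5)}(9)] = 1/30240 × (-3.99758e-07 − (-0.000150534)) = 4.96476e-09.

S_3 ≈ 0.0710088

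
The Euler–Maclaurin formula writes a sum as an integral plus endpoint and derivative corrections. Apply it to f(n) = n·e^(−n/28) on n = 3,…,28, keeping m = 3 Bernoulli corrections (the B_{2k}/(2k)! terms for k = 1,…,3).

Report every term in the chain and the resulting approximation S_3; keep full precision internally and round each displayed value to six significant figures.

S_3 ≈ 209.405

∫_3^28 x·e^(−x/28) dx evaluates to 202.974.
½[f(3) + f(28)] = ½[2.69519 + 10.3006] = 6.49791.
Integral + boundary = 209.472.
Order-1 term: 1/12 · (0.00000 − 0.802140) = -0.0668450.
Running total after k=1: 209.405.
Order-2 term: −1/720 · (0.000938468 − 0.00331497) = 3.30069e-06.
Running total after k=2: 209.405.
Order-3 term: 1/30240 · (2.39405e-06 − 7.15153e-06) = -1.57324e-10.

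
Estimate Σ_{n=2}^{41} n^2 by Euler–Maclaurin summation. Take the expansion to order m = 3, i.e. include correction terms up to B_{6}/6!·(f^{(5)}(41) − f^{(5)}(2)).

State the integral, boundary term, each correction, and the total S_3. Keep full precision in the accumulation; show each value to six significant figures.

∫_2^41 x^2 dx evaluates to 22971.0.
Endpoint term: (f(2) + f(41))/2 = (4.00000 + 1681.00)/2 = 842.500.
Integral + boundary = 23813.5.
Correction k=1: B_{2}/2! · (f^{(1)}(41) − f^{(1)}(2)) = 1/12 · (82.0000 − 4.00000) = 6.50000.
After k=1: 23820.0.
Correction k=2: B_{4}/4! · (f^{(3)}(41) − f^{(3)}(2)) = −1/720 · (0.00000 − 0.00000) = 0.00000.
After k=2: 23820.0.
Correction k=3: B_{6}/6! · (f^{(5)}(41) − f^{(5)}(2)) = 1/30240 · (0.00000 − 0.00000) = 0.00000.

S_3 ≈ 23820.0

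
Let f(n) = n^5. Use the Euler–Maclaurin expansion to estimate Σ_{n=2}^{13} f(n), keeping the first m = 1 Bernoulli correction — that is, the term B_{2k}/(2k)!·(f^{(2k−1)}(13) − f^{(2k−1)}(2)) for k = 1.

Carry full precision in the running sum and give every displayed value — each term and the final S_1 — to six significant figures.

S_1 ≈ 1.00201e+06

The integral term ∫_2^13 x^5 dx = 804458.
Endpoint term: (f(2) + f(13))/2 = (32.0000 + 371293)/2 = 185662.
Integral + boundary = 990120.
Order-1 term: 1/12 · (142805 − 80.0000) = 11893.8.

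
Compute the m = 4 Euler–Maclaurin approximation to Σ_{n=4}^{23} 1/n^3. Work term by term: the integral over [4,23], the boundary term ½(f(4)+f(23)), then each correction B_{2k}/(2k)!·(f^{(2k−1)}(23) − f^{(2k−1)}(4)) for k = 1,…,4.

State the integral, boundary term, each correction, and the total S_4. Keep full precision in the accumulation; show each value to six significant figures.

∫_4^23 1/x^3 dx evaluates to 0.0303048.
½[f(4) + f(23)] = ½[0.0156250 + 8.21895e-05] = 0.00785359.
Integral + boundary = 0.0381584.
Correction k=1: B_{2}/2! · (f^{(1)}(23) − f^{(1)}(4)) = 1/12 · (-1.07204e-05 − (-0.0117188)) = 0.000975669.
Partial sum through k=1: 0.0391341.
Correction k=2: B_{4}/4! · (f^{(3)}(23) − f^{(3)}(4)) = −1/720 · (-4.05307e-07 − (-0.0146484)) = -2.03445e-05.
Partial sum through k=2: 0.0391137.
Correction k=3: B_{6}/6! · (f^{(5)}(23) − f^{(5)}(4)) = 1/30240 · (-3.21794e-08 − (-0.0384521)) = 1.27156e-06.
Partial sum through k=3: 0.0391150.
Correction k=4: B_{8}/8! · (f^{(7)}(23) − f^{(7)}(4)) = −1/1209600 · (-4.37980e-09 − (-0.173035)) = -1.43051e-07.

S_4 ≈ 0.0391149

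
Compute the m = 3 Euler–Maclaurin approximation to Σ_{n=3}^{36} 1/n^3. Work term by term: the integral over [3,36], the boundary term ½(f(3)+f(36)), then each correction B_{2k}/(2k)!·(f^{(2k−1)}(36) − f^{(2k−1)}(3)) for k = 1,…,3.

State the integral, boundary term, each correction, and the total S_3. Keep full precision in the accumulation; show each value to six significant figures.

∫_3^36 1/x^3 dx evaluates to 0.0551698.
Endpoint term: (f(3) + f(36))/2 = (0.0370370 + 2.14335e-05)/2 = 0.0185292.
So far: 0.0736990.
Correction k=1: B_{2}/2! · (f^{(1)}(36) − f^{(1)}(3)) = 1/12 · (-1.78612e-06 − (-0.0370370)) = 0.00308627.
After k=1: 0.0767853.
Correction k=2: B_{4}/4! · (f^{(3)}(36) − f^{(3)}(3)) = −1/720 · (-2.75636e-08 − (-0.0823045)) = -0.000114312.
After k=2: 0.0766709.
Correction k=3: B_{6}/6! · (f^{(5)}(36) − f^{(5)}(3)) = 1/30240 · (-8.93265e-10 − (-0.384088)) = 1.27013e-05.

S_3 ≈ 0.0766836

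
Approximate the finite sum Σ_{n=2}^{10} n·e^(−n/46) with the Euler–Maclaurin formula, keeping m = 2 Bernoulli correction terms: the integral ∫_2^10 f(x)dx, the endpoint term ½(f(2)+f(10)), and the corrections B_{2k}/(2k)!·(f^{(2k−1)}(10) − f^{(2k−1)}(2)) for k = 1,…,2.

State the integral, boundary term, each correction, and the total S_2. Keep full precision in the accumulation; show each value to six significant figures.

S_2 ≈ 46.3253

The integral term ∫_2^10 x·e^(−x/46) dx = 41.3686.
Boundary: ½(f(2) + f(10)) = ½(1.91491 + 8.04615) = 4.98053.
So far: 46.3492.
Correction k=1: B_{2}/2! · (f^{(1)}(10) − f^{(1)}(2)) = 1/12 · (0.629699 − 0.915825) = -0.0238439.
Partial sum through k=1: 46.3253.
Correction k=2: B_{4}/4! · (f^{(3)}(10) − f^{(3)}(2)) = −1/720 · (0.00105809 − 0.00133777) = 3.88444e-07.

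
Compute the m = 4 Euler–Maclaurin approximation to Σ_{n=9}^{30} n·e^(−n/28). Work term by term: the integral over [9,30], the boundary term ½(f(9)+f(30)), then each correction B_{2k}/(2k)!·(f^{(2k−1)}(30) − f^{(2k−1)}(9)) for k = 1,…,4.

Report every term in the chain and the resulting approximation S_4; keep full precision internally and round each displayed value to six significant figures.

S_4 ≈ 203.324

The integral term ∫_9^30 x·e^(−x/28) dx = 194.966.
Boundary: ½(f(9) + f(30)) = ½(6.52601 + 10.2756) = 8.40079.
So far: 203.367.
k=1: B_{2}/(2)! × [f^{(1)}(30) − f^{(1)}(9)] = 1/12 × (-0.0244656 − 0.492041) = -0.0430422.
Running total after k=1: 203.324.
k=2: B_{4}/(4)! × [f^{(3)}(30) − f^{(3)}(9)] = −1/720 × (0.000842566 − 0.00247738) = 2.27057e-06.
Running total after k=2: 203.324.
k=3: B_{6}/(6)! × [f^{(5)}(30) − f^{(5)}(9)] = 1/30240 × (2.18921e-06 − 5.51933e-06) = -1.10123e-10.
Running total after k=3: 203.324.
k=4: B_{8}/(8)! × [f^{(7)}(30) − f^{(7)}(9)] = −1/1209600 × (4.21392e-09 − 1.00494e-08) = 4.82432e-15.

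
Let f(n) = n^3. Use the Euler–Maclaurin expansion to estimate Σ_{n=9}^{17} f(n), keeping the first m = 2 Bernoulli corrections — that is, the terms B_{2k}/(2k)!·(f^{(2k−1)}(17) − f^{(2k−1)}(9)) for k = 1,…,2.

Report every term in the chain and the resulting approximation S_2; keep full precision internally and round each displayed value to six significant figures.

The integral term ∫_9^17 x^3 dx = 19240.0.
½[f(9) + f(17)] = ½[729.000 + 4913.00] = 2821.00.
Integral + boundary = 22061.0.
k=1: B_{2}/(2)! × [f^{(1)}(17) − f^{(1)}(9)] = 1/12 × (867.000 − 243.000) = 52.0000.
Running total after k=1: 22113.0.
k=2: B_{4}/(4)! × [f^{(3)}(17) − f^{(3)}(9)] = −1/720 × (6.00000 − 6.00000) = 0.00000.

S_2 ≈ 22113.0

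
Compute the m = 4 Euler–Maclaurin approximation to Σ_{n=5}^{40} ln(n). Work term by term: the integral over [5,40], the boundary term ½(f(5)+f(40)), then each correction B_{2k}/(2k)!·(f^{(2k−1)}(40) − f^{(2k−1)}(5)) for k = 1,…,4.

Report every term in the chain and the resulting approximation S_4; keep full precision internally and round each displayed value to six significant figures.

S_4 ≈ 107.143

∫_5^40 ln(x) dx evaluates to 104.508.
Boundary: ½(f(5) + f(40)) = ½(1.60944 + 3.68888) = 2.64916.
Running total after boundary: 107.157.
Correction k=1: B_{2}/2! · (f^{(1)}(40) − f^{(1)}(5)) = 1/12 · (0.0250000 − 0.200000) = -0.0145833.
Running total after k=1: 107.143.
Correction k=2: B_{4}/4! · (f^{(3)}(40) − f^{(3)}(5)) = −1/720 · (3.12500e-05 − 0.0160000) = 2.21788e-05.
Running total after k=2: 107.143.
Correction k=3: B_{6}/6! · (f^{(5)}(40) − f^{(5)}(5)) = 1/30240 · (2.34375e-07 − 0.00768000) = -2.53961e-07.
Running total after k=3: 107.143.
Correction k=4: B_{8}/8! · (f^{(7)}(40) − f^{(7)}(5)) = −1/1209600 · (4.39453e-09 − 0.00921600) = 7.61904e-09.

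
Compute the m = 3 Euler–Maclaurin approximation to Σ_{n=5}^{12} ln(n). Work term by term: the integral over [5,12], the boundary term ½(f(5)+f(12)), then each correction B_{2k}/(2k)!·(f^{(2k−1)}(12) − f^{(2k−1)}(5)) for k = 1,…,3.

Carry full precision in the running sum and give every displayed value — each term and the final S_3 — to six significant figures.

∫_5^12 ln(x) dx evaluates to 14.7717.
Endpoint term: (f(5) + f(12))/2 = (1.60944 + 2.48491)/2 = 2.04717.
Running total after boundary: 16.8189.
k=1: B_{2}/(2)! × [f^{(1)}(12) − f^{(1)}(5)] = 1/12 × (0.0833333 − 0.200000) = -0.00972222.
After k=1: 16.8091.
k=2: B_{4}/(4)! × [f^{(3)}(12) − f^{(3)}(5)] = −1/720 × (0.00115741 − 0.0160000) = 2.06147e-05.
After k=2: 16.8092.
k=3: B_{6}/(6)! × [f^{(5)}(12) − f^{(5)}(5)] = 1/30240 × (9.64506e-05 − 0.00768000) = -2.50779e-07.

S_3 ≈ 16.8092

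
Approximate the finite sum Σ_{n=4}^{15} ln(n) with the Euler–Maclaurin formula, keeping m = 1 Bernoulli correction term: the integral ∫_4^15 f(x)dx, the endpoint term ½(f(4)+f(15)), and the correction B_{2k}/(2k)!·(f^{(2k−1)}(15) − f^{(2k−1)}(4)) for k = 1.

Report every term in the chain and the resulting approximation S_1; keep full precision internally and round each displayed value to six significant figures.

S_1 ≈ 26.1075

∫_4^15 ln(x) dx evaluates to 24.0756.
Boundary: ½(f(4) + f(15)) = ½(1.38629 + 2.70805) = 2.04717.
So far: 26.1227.
Correction k=1: B_{2}/2! · (f^{(1)}(15) − f^{(1)}(4)) = 1/12 · (0.0666667 − 0.250000) = -0.0152778.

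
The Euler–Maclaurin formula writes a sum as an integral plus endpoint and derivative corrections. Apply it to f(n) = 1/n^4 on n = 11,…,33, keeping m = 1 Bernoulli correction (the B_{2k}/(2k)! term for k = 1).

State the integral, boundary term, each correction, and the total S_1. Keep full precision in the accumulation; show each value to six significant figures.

The integral term ∫_11^33 1/x^4 dx = 0.000241163.
½[f(11) + f(33)] = ½[6.83013e-05 + 8.43226e-07] = 3.45723e-05.
Integral + boundary = 0.000275735.
Correction k=1: B_{2}/2! · (f^{(1)}(33) − f^{(1)}(11)) = 1/12 · (-1.02209e-07 − (-2.48369e-05)) = 2.06122e-06.

S_1 ≈ 0.000277796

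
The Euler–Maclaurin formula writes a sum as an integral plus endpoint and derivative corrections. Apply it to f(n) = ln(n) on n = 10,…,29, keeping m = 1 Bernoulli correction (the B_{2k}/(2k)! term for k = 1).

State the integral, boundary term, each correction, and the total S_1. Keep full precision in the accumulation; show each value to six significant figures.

S_1 ≈ 58.4552

The integral term ∫_10^29 ln(x) dx = 55.6257.
½[f(10) + f(29)] = ½[2.30259 + 3.36730] = 2.83494.
So far: 58.4607.
k=1: B_{2}/(2)! × [f^{(1)}(29) − f^{(1)}(10)] = 1/12 × (0.0344828 − 0.100000) = -0.00545977.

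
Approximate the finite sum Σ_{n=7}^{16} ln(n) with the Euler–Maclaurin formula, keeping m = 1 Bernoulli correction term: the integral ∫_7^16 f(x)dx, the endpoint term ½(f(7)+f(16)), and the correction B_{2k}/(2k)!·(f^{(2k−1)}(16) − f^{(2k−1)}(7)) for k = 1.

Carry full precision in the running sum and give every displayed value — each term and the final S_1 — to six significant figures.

S_1 ≈ 24.0926

Integral: ∫_7^16 ln(x) dx = 21.7400.
Boundary: ½(f(7) + f(16)) = ½(1.94591 + 2.77259) = 2.35925.
Running total after boundary: 24.0993.
k=1: B_{2}/(2)! × [f^{(1)}(16) − f^{(1)}(7)] = 1/12 × (0.0625000 − 0.142857) = -0.00669643.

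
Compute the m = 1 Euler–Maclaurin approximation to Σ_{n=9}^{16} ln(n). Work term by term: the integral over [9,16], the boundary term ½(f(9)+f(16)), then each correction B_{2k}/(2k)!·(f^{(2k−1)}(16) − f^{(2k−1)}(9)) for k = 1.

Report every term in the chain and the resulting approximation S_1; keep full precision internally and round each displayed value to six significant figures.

Integral: ∫_9^16 ln(x) dx = 17.5864.
Boundary: ½(f(9) + f(16)) = ½(2.19722 + 2.77259) = 2.48491.
Running total after boundary: 20.0713.
Correction k=1: B_{2}/2! · (f^{(1)}(16) − f^{(1)}(9)) = 1/12 · (0.0625000 − 0.111111) = -0.00405093.

S_1 ≈ 20.0673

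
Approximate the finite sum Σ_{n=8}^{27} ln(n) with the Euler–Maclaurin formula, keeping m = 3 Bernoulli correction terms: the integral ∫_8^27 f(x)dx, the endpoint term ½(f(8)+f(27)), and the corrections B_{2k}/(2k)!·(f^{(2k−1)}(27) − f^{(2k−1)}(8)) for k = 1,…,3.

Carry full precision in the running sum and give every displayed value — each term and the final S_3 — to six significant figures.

The integral term ∫_8^27 ln(x) dx = 53.3521.
Endpoint term: (f(8) + f(27))/2 = (2.07944 + 3.29584)/2 = 2.68764.
Running total after boundary: 56.0397.
Order-1 term: 1/12 · (0.0370370 − 0.125000) = -0.00733025.
Partial sum through k=1: 56.0324.
Order-2 term: −1/720 · (0.000101611 − 0.00390625) = 5.28422e-06.
Partial sum through k=2: 56.0324.
Order-3 term: 1/30240 · (1.67260e-06 − 0.000732422) = -2.41650e-08.

S_3 ≈ 56.0324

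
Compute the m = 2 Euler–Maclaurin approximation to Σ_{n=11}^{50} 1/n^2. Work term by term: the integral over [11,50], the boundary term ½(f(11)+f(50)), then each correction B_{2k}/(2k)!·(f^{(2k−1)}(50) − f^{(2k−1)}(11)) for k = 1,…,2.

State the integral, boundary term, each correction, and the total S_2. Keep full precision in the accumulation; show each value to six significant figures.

S_2 ≈ 0.0753650

The integral term ∫_11^50 1/x^2 dx = 0.0709091.
Boundary: ½(f(11) + f(50)) = ½(0.00826446 + 0.000400000) = 0.00433223.
So far: 0.0752413.
Correction k=1: B_{2}/2! · (f^{(1)}(50) − f^{(1)}(11)) = 1/12 · (-1.60000e-05 − (-0.00150263)) = 0.000123886.
After k=1: 0.0753652.
Correction k=2: B_{4}/4! · (f^{(3)}(50) − f^{(3)}(11)) = −1/720 · (-7.68000e-08 − (-0.000149021)) = -2.06867e-07.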